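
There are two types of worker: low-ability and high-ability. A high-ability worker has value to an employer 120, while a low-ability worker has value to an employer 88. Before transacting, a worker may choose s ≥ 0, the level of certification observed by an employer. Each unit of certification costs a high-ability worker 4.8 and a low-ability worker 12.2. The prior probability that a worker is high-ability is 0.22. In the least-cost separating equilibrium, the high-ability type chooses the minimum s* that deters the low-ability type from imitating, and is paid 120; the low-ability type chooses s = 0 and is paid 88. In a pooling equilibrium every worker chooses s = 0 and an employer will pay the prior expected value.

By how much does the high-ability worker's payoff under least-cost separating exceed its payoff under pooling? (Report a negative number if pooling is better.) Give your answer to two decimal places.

Least-cost separating signal: s* solves 88 = 120 − 12.2·s*, so s* = (120 − 88)/12.2 ≈ 2.6230.
High-ability type's separating payoff: 120 − 4.8 × s* = 120 − 4.8 × (120 − 88)/12.2 = 120 − 153.6/12.2 ≈ 107.4098.
Pooling payoff: 0.22 × 120 + 0.78 × 88 = 95.04.
Difference: 107.4098 − 95.04 = 12.3698, i.e. 12.37 to two decimal places.
The high-ability type prefers to separate.

12.37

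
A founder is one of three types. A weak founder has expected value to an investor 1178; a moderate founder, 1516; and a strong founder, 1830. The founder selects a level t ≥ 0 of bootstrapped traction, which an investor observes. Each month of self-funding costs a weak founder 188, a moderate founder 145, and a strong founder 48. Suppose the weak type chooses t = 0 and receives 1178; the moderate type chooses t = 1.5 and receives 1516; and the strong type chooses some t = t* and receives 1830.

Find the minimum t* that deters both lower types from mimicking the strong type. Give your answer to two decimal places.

3.67

Weak type (on-path payoff 1178) won't mimic when 1178 ≥ 1830 − 188·t*, i.e. t* ≥ 3.47.
Moderate type (on-path payoff 1516 − 145×1.5 = 1298.5) won't mimic when 1298.5 ≥ 1830 − 145·t*, i.e. t* ≥ 3.67.
Both must hold, so t* = max(3.47, 3.67) = 3.67. The moderate type's constraint binds.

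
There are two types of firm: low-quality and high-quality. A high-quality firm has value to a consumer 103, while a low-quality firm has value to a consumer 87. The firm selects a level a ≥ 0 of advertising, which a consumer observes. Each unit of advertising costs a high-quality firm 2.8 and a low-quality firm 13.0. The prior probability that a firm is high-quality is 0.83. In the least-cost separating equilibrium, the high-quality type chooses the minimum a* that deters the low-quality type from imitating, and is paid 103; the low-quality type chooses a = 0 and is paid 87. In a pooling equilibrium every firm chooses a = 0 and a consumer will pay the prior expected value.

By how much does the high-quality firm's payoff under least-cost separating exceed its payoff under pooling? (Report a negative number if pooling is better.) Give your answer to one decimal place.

-0.7

Least-cost separating signal: a* solves 87 = 103 − 13.0·a*, so a* = (103 − 87)/13.0 ≈ 1.2308.
High-quality type's separating payoff: 103 − 2.8 × a* = 103 − 2.8 × (103 − 87)/13.0 = 103 − 44.8/13.0 ≈ 99.554.
Pooling payoff: 0.83 × 103 + 0.17 × 87 = 100.28.
Difference: 99.554 − 100.28 = -0.726, i.e. -0.7 to one decimal place.
The high-quality type would prefer the pooling outcome.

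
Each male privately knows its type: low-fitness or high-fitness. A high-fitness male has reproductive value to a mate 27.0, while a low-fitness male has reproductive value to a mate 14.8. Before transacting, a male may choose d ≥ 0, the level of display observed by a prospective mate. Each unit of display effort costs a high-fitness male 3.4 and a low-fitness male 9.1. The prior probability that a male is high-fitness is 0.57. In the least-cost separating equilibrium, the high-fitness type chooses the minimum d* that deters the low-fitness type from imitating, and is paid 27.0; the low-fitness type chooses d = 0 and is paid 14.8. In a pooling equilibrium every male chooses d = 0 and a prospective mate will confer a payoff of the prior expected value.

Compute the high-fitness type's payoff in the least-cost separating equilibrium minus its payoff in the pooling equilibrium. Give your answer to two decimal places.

Least-cost separating signal: d* solves 14.8 = 27.0 − 9.1·d*, so d* = (27.0 − 14.8)/9.1 ≈ 1.3407.
High-fitness type's separating payoff: 27.0 − 3.4 × d* = 27.0 − 3.4 × (27.0 − 14.8)/9.1 = 27.0 − 41.48/9.1 ≈ 22.4418.
Pooling payoff: 0.57 × 27.0 + 0.43 × 14.8 = 21.754.
Difference: 22.4418 − 21.754 = 0.6878, i.e. 0.69 to two decimal places.
The high-fitness type prefers to separate.

0.69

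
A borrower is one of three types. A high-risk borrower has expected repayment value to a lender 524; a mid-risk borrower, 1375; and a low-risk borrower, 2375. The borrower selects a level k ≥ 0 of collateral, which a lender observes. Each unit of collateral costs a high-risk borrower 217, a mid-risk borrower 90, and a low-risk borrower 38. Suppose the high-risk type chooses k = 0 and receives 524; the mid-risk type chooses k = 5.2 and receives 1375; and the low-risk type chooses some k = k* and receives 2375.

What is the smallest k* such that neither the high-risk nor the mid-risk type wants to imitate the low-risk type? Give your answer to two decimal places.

Mid-risk type (on-path payoff 1375 − 90×5.2 = 907) won't mimic when 907 ≥ 2375 − 90·k*, i.e. k* ≥ 16.31.
High-risk type (on-path payoff 524) won't mimic when 524 ≥ 2375 − 217·k*, i.e. k* ≥ 8.53.
Both must hold, so k* = max(8.53, 16.31) = 16.31. The mid-risk type's constraint binds.

16.31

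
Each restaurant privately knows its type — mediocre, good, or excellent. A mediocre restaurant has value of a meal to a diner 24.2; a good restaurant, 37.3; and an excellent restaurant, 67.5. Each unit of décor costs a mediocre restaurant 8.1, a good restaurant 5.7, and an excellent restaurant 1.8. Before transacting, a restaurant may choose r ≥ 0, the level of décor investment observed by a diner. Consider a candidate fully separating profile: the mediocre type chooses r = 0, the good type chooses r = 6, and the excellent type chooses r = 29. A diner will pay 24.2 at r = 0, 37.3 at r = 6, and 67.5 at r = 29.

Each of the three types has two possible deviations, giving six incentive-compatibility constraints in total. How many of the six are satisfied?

3

Mediocre (own payoff 24.2): to r=6 gives 37.3 − 8.1×6 = -11.3 → no gain ✓; to r=29 gives 67.5 − 8.1×29 = -167.4 → no gain ✓.
Good (own payoff 37.3 − 5.7×6 = 3.1): to r=0 gives 24.2 → profitable ✗; to r=29 gives 67.5 − 5.7×29 = -97.8 → no gain ✓.
Excellent (own payoff 67.5 − 1.8×29 = 15.3): to r=0 gives 24.2 → profitable ✗; to r=6 gives 37.3 − 1.8×6 = 26.5 → profitable ✗.
3 of the 6 constraints hold; not an equilibrium.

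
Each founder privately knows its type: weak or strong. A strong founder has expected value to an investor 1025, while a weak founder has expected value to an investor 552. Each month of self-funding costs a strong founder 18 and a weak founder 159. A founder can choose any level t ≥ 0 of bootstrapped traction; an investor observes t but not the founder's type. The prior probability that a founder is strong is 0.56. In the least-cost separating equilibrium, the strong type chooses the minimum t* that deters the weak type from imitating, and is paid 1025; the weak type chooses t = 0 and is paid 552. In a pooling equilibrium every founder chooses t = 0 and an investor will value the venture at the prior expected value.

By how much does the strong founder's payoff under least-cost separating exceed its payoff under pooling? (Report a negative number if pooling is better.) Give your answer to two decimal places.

154.57

Least-cost separating signal: t* solves 552 = 1025 − 159·t*, so t* = (1025 − 552)/159 ≈ 2.9748.
Strong type's separating payoff: 1025 − 18 × t* = 1025 − 18 × (1025 − 552)/159 = 1025 − 8514/159 ≈ 971.4528.
Pooling payoff: 0.56 × 1025 + 0.44 × 552 = 816.88.
Difference: 971.4528 − 816.88 = 154.5728, i.e. 154.57 to two decimal places.
The strong type prefers to separate.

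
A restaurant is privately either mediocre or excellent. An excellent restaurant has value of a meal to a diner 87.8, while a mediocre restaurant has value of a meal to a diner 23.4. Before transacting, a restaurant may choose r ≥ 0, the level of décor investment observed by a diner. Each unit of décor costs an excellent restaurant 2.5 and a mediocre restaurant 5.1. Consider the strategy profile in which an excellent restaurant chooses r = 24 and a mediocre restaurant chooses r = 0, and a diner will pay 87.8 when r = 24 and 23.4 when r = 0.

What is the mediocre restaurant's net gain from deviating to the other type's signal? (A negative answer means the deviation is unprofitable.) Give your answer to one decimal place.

-58.0

Playing r = 0 the mediocre restaurant receives 23.4.
Deviating to r = 24 brings payment 87.8 at cost 5.1 × 24 = 122.4, netting -34.6.
Gain from deviating: -34.6 − 23.4 = -58.0.
The gain is negative, so the mediocre type's incentive-compatibility constraint is satisfied.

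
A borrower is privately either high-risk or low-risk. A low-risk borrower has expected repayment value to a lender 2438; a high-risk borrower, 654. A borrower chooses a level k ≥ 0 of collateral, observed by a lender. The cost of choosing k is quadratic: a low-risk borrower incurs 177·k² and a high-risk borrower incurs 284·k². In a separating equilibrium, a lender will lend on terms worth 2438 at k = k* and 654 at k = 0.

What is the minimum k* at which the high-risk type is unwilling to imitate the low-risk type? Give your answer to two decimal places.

2.51

The high-risk type at k = 0 receives 654; imitating at k* yields 2438 − 284·k*².
Indifference: 654 = 2438 − 284·k*², so k*² = (2438 − 654) / 284 ≈ 6.2817.
k* = √6.2817 ≈ 2.51.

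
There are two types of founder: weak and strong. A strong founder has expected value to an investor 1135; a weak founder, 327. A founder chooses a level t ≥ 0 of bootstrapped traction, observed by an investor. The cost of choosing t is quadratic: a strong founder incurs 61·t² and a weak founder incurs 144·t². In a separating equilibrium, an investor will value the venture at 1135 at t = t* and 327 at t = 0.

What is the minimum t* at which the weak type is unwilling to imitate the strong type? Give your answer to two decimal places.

The weak type at t = 0 receives 327; imitating at t* yields 1135 − 144·t*².
Indifference: 327 = 1135 − 144·t*², so t*² = (1135 − 327) / 144 ≈ 5.6111.
t* = √5.6111 ≈ 2.37.

2.37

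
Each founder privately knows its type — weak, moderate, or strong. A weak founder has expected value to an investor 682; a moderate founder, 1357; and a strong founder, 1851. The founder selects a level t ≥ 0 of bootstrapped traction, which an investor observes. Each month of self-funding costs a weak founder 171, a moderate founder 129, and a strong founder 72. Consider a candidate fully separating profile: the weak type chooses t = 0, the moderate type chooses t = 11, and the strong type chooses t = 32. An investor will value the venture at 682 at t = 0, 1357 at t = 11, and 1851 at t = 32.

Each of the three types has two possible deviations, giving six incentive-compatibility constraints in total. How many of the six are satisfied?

Weak (own payoff 682): to t=11 gives 1357 − 171×11 = -524 → no gain ✓; to t=32 gives 1851 − 171×32 = -3621 → no gain ✓.
Strong (own payoff 1851 − 72×32 = -453): to t=0 gives 682 → profitable ✗; to t=11 gives 1357 − 72×11 = 565 → profitable ✗.
Moderate (own payoff 1357 − 129×11 = -62): to t=0 gives 682 → profitable ✗; to t=32 gives 1851 − 129×32 = -2277 → no gain ✓.
3 of the 6 constraints hold; not an equilibrium.

3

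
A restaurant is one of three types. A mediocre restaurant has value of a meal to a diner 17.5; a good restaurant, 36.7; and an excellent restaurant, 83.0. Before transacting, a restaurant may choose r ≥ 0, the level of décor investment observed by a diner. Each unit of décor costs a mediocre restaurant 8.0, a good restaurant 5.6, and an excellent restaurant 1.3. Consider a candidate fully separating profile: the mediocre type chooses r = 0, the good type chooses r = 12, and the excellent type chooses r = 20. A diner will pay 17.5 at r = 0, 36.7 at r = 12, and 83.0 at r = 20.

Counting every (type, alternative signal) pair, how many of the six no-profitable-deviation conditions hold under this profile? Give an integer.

Mediocre (own payoff 17.5): to r=12 gives 36.7 − 8.0×12 = -59.3 → no gain ✓; to r=20 gives 83.0 − 8.0×20 = -77 → no gain ✓.
Excellent (own payoff 83.0 − 1.3×20 = 57): to r=0 gives 17.5 → no gain ✓; to r=12 gives 36.7 − 1.3×12 = 21.1 → no gain ✓.
Good (own payoff 36.7 − 5.6×12 = -30.5): to r=0 gives 17.5 → profitable ✗; to r=20 gives 83.0 − 5.6×20 = -29 → profitable ✗.
4 of the 6 constraints hold; not an equilibrium.

4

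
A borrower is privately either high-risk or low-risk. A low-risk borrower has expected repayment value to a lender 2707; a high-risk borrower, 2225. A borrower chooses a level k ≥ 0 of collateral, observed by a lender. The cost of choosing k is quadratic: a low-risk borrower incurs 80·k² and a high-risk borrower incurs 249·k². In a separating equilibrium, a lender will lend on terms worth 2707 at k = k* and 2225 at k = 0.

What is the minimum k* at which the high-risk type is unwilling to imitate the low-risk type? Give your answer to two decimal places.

The high-risk type at k = 0 receives 2225; imitating at k* yields 2707 − 249·k*².
Indifference: 2225 = 2707 − 249·k*², so k*² = (2707 − 2225) / 249 ≈ 1.9357.
k* = √1.9357 ≈ 1.39.

1.39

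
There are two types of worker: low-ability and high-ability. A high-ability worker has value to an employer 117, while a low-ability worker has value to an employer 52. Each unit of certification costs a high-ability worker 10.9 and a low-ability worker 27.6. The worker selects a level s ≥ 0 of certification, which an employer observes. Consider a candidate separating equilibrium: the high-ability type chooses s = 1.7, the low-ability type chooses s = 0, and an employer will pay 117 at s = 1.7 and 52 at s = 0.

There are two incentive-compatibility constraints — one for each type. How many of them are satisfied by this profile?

Low-ability type: stay at 0 → 52; mimic → 117 − 27.6 × 1.7 = 70.08. IC fails (52 < 70.08).
High-ability type: signal → 117 − 10.9 × 1.7 = 98.47; deviate to 0 → 52. IC holds (98.47 ≥ 52).
1 of 2 constraints hold, so this profile is not an equilibrium.

1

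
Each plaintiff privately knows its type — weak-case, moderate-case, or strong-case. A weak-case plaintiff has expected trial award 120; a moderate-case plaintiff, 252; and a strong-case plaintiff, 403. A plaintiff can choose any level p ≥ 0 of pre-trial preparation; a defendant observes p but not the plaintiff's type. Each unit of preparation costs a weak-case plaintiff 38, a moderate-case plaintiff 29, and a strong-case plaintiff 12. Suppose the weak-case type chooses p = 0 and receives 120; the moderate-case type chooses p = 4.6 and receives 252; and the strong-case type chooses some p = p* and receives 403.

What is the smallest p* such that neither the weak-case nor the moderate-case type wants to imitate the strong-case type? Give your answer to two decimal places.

9.81

Weak-case type (on-path payoff 120) won't mimic when 120 ≥ 403 − 38·p*, i.e. p* ≥ 7.45.
Moderate-case type (on-path payoff 252 − 29×4.6 = 118.6) won't mimic when 118.6 ≥ 403 − 29·p*, i.e. p* ≥ 9.81.
Both must hold, so p* = max(7.45, 9.81) = 9.81. The moderate-case type's constraint binds.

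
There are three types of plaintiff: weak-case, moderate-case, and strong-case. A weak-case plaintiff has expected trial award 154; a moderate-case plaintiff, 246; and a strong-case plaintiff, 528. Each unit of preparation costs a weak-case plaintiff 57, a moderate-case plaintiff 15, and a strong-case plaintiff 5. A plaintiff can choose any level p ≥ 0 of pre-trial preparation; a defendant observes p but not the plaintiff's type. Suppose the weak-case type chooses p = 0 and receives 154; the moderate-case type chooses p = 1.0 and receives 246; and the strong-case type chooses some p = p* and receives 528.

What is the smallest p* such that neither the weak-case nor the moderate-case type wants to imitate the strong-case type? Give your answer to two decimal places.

19.80

Weak-case type (on-path payoff 154) won't mimic when 154 ≥ 528 − 57·p*, i.e. p* ≥ 6.56.
Moderate-case type (on-path payoff 246 − 15×1.0 = 231) won't mimic when 231 ≥ 528 − 15·p*, i.e. p* ≥ 19.80.
Both must hold, so p* = max(6.56, 19.80) = 19.80. The moderate-case type's constraint binds.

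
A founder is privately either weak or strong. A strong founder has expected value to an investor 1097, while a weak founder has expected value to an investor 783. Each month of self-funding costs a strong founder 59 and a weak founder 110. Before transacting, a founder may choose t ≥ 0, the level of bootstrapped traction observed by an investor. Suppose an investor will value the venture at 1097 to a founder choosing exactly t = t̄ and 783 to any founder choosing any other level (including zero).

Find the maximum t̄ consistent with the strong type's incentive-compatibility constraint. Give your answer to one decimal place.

Choosing t̄ yields the strong type 1097 − 59·t̄; choosing zero yields 783.
The strong type is indifferent at 1097 − 59·t̄ = 783, i.e. t̄ = (1097 − 783) / 59 ≈ 5.3.
For any t̄ above 5.3 the strong type would rather pool at zero, so separation collapses.

5.3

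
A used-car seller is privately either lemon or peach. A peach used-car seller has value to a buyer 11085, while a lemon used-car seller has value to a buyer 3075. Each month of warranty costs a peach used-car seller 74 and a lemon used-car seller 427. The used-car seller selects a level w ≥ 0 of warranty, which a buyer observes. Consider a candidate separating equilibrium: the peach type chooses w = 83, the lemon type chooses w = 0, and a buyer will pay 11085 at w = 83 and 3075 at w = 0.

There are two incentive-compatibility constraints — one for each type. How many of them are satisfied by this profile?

2

Lemon type: stay at 0 → 3075; mimic → 11085 − 427 × 83 = -24356. IC holds (3075 ≥ -24356).
Peach type: signal → 11085 − 74 × 83 = 4943; deviate to 0 → 3075. IC holds (4943 ≥ 3075).
2 of 2 constraints hold, so this is a separating equilibrium.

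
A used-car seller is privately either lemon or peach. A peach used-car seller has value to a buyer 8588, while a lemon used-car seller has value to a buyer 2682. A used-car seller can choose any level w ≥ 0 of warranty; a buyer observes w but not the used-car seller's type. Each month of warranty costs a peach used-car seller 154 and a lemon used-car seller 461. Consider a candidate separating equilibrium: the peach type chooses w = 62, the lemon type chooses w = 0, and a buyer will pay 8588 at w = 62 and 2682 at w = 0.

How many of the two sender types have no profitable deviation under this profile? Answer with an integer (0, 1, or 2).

1

Peach type: signal → 8588 − 154 × 62 = -960; deviate to 0 → 2682. IC fails (-960 < 2682).
Lemon type: stay at 0 → 2682; mimic → 8588 − 461 × 62 = -19994. IC holds (2682 ≥ -19994).
1 of 2 constraints hold, so this profile is not an equilibrium.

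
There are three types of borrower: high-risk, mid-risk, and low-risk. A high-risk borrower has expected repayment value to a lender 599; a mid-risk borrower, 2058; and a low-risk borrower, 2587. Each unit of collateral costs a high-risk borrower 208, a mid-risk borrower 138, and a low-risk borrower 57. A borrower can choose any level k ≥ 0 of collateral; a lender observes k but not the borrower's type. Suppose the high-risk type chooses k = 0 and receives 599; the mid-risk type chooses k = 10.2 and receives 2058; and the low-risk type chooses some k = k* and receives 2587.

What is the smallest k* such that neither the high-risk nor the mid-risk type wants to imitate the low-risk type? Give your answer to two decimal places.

High-risk type (on-path payoff 599) won't mimic when 599 ≥ 2587 − 208·k*, i.e. k* ≥ 9.56.
Mid-risk type (on-path payoff 2058 − 138×10.2 = 650.4) won't mimic when 650.4 ≥ 2587 − 138·k*, i.e. k* ≥ 14.03.
Both must hold, so k* = max(9.56, 14.03) = 14.03. The mid-risk type's constraint binds.

14.03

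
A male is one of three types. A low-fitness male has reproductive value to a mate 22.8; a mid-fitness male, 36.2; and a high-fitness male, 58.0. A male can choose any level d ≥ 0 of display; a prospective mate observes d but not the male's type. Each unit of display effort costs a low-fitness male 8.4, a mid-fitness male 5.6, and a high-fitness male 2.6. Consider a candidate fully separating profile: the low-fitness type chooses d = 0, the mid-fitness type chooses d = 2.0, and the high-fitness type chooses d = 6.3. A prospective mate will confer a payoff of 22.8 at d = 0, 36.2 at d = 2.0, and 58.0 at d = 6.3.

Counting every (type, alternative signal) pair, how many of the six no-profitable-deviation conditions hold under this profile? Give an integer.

6

Mid-fitness (own payoff 36.2 − 5.6×2.0 = 25): to d=0 gives 22.8 → no gain ✓; to d=6.3 gives 58.0 − 5.6×6.3 = 22.72 → no gain ✓.
High-fitness (own payoff 58.0 − 2.6×6.3 = 41.62): to d=0 gives 22.8 → no gain ✓; to d=2.0 gives 36.2 − 2.6×2.0 = 31 → no gain ✓.
Low-fitness (own payoff 22.8): to d=2.0 gives 36.2 − 8.4×2.0 = 19.4 → no gain ✓; to d=6.3 gives 58.0 − 8.4×6.3 = 5.08 → no gain ✓.
6 of the 6 constraints hold; this profile is a separating equilibrium.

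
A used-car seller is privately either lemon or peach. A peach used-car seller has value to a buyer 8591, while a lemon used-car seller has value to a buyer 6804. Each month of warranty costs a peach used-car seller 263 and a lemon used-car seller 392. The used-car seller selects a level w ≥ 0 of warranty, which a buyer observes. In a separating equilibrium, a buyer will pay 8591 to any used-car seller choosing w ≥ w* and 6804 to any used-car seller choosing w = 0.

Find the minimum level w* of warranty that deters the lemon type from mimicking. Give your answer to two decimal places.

A lemon used-car seller choosing w = 0 receives 6804.
Imitating at w* instead would pay 8591 at cost 392·w*, netting 8591 − 392·w*.
Indifference: 6804 = 8591 − 392·w*, so w* = (8591 − 6804) / 392 ≈ 4.56.
This is the lemon type's binding incentive-compatibility constraint; any w ≥ 4.56 sustains separation on that side.

4.56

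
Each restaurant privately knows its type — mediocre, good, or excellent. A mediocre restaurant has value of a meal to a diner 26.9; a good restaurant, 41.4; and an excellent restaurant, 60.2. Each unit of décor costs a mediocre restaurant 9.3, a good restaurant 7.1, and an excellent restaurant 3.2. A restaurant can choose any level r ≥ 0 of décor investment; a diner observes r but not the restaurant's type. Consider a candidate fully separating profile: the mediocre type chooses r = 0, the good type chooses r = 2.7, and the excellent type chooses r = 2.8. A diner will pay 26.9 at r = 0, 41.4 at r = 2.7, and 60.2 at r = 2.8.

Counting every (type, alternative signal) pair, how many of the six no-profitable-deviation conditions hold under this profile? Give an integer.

3

Mediocre (own payoff 26.9): to r=2.7 gives 41.4 − 9.3×2.7 = 16.29 → no gain ✓; to r=2.8 gives 60.2 − 9.3×2.8 = 34.16 → profitable ✗.
Good (own payoff 41.4 − 7.1×2.7 = 22.23): to r=0 gives 26.9 → profitable ✗; to r=2.8 gives 60.2 − 7.1×2.8 = 40.32 → profitable ✗.
Excellent (own payoff 60.2 − 3.2×2.8 = 51.24): to r=0 gives 26.9 → no gain ✓; to r=2.7 gives 41.4 − 3.2×2.7 = 32.76 → no gain ✓.
3 of the 6 constraints hold; not an equilibrium.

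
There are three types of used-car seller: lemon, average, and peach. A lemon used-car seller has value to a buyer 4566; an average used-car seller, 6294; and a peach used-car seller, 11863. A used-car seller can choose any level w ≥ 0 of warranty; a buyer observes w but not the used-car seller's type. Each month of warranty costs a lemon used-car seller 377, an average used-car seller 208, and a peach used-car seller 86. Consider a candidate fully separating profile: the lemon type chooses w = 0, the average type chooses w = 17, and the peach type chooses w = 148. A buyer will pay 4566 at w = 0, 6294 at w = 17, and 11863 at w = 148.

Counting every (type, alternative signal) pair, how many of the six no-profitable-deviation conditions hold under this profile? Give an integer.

3

Average (own payoff 6294 − 208×17 = 2758): to w=0 gives 4566 → profitable ✗; to w=148 gives 11863 − 208×148 = -18921 → no gain ✓.
Peach (own payoff 11863 − 86×148 = -865): to w=0 gives 4566 → profitable ✗; to w=17 gives 6294 − 86×17 = 4832 → profitable ✗.
Lemon (own payoff 4566): to w=17 gives 6294 − 377×17 = -115 → no gain ✓; to w=148 gives 11863 − 377×148 = -43933 → no gain ✓.
3 of the 6 constraints hold; not an equilibrium.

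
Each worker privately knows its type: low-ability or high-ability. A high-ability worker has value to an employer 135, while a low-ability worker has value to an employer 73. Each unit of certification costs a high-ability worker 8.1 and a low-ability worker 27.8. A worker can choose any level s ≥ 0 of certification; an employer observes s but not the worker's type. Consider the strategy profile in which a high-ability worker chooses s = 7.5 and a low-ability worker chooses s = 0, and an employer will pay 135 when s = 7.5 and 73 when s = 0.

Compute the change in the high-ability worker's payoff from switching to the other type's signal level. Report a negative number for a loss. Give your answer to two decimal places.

Playing s = 7.5 the high-ability worker receives 135 − 8.1 × 7.5 = 74.25.
Deviating to s = 0 yields 73 instead.
Gain from deviating: 73 − 74.25 = -1.25.
The gain is negative, so the high-ability type's incentive-compatibility constraint is satisfied.

-1.25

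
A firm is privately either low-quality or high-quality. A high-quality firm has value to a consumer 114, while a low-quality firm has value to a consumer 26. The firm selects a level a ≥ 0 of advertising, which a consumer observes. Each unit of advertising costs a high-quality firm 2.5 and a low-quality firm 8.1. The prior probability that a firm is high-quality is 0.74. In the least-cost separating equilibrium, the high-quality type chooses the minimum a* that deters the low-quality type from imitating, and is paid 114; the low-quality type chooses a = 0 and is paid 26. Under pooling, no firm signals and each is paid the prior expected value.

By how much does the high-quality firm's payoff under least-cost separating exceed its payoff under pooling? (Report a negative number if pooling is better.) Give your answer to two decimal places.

-4.28

Least-cost separating signal: a* solves 26 = 114 − 8.1·a*, so a* = (114 − 26)/8.1 ≈ 10.8642.
High-quality type's separating payoff: 114 − 2.5 × a* = 114 − 2.5 × (114 − 26)/8.1 = 114 − 220/8.1 ≈ 86.8395.
Pooling payoff: 0.74 × 114 + 0.26 × 26 = 91.12.
Difference: 86.8395 − 91.12 = -4.2805, i.e. -4.28 to two decimal places.
The high-quality type would prefer the pooling outcome.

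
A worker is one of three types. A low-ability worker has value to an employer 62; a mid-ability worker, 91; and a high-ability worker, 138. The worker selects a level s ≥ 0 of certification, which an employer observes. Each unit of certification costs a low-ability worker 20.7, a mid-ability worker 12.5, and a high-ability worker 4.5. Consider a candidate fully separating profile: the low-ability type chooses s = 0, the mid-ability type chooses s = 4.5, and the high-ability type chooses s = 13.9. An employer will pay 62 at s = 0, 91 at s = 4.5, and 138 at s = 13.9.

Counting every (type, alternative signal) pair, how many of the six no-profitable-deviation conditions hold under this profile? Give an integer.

5

High-ability (own payoff 138 − 4.5×13.9 = 75.45): to s=0 gives 62 → no gain ✓; to s=4.5 gives 91 − 4.5×4.5 = 70.75 → no gain ✓.
Mid-ability (own payoff 91 − 12.5×4.5 = 34.75): to s=0 gives 62 → profitable ✗; to s=13.9 gives 138 − 12.5×13.9 = -35.75 → no gain ✓.
Low-ability (own payoff 62): to s=4.5 gives 91 − 20.7×4.5 = -2.15 → no gain ✓; to s=13.9 gives 138 − 20.7×13.9 = -149.73 → no gain ✓.
5 of the 6 constraints hold; not an equilibrium.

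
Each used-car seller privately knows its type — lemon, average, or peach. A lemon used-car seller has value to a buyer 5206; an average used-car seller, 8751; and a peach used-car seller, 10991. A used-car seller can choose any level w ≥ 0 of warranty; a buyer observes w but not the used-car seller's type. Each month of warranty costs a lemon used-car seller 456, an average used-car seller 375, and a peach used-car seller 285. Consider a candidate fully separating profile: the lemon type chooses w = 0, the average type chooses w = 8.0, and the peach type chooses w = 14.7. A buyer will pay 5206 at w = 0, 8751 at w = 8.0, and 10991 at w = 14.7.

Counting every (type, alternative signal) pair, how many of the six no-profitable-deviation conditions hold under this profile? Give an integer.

Lemon (own payoff 5206): to w=8.0 gives 8751 − 456×8.0 = 5103 → no gain ✓; to w=14.7 gives 10991 − 456×14.7 = 4287.8 → no gain ✓.
Average (own payoff 8751 − 375×8.0 = 5751): to w=0 gives 5206 → no gain ✓; to w=14.7 gives 10991 − 375×14.7 = 5478.5 → no gain ✓.
Peach (own payoff 10991 − 285×14.7 = 6801.5): to w=0 gives 5206 → no gain ✓; to w=8.0 gives 8751 − 285×8.0 = 6471 → no gain ✓.
6 of the 6 constraints hold; this profile is a separating equilibrium.

6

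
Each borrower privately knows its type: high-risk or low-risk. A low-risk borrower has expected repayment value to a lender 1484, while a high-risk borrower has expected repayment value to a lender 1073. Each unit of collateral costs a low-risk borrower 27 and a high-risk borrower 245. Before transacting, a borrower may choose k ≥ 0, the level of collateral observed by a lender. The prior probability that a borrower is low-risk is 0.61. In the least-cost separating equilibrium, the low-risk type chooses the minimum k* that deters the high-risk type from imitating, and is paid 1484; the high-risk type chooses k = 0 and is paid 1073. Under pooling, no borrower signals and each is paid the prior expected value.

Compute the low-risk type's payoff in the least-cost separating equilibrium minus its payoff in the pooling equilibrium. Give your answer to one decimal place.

115.0

Least-cost separating signal: k* solves 1073 = 1484 − 245·k*, so k* = (1484 − 1073)/245 ≈ 1.6776.
Low-risk type's separating payoff: 1484 − 27 × k* = 1484 − 27 × (1484 − 1073)/245 = 1484 − 11097/245 ≈ 1438.706.
Pooling payoff: 0.61 × 1484 + 0.39 × 1073 = 1323.71.
Difference: 1438.706 − 1323.71 = 114.996, i.e. 115.0 to one decimal place.
The low-risk type prefers to separate.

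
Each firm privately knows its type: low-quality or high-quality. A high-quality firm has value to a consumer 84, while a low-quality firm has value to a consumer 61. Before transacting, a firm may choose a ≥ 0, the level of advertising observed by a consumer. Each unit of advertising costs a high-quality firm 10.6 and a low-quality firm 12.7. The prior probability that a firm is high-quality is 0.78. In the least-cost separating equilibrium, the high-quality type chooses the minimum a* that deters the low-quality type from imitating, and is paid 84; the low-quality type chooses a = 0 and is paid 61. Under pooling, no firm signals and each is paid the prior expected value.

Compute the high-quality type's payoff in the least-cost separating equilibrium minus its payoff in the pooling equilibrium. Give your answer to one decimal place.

-14.1

Least-cost separating signal: a* solves 61 = 84 − 12.7·a*, so a* = (84 − 61)/12.7 ≈ 1.8110.
High-quality type's separating payoff: 84 − 10.6 × a* = 84 − 10.6 × (84 − 61)/12.7 = 84 − 243.8/12.7 ≈ 64.803.
Pooling payoff: 0.78 × 84 + 0.22 × 61 = 78.94.
Difference: 64.803 − 78.94 = -14.137, i.e. -14.1 to one decimal place.
The high-quality type would prefer the pooling outcome.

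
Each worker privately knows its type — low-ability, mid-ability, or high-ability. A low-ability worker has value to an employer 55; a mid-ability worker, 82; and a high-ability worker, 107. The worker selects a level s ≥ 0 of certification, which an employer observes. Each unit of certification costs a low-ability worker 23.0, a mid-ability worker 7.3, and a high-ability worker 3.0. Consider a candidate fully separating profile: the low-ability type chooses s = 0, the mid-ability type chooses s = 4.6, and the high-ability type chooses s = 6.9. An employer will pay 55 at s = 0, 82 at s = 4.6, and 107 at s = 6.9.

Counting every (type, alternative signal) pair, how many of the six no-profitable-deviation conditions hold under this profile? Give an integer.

High-ability (own payoff 107 − 3.0×6.9 = 86.3): to s=0 gives 55 → no gain ✓; to s=4.6 gives 82 − 3.0×4.6 = 68.2 → no gain ✓.
Mid-ability (own payoff 82 − 7.3×4.6 = 48.42): to s=0 gives 55 → profitable ✗; to s=6.9 gives 107 − 7.3×6.9 = 56.63 → profitable ✗.
Low-ability (own payoff 55): to s=4.6 gives 82 − 23.0×4.6 = -23.8 → no gain ✓; to s=6.9 gives 107 − 23.0×6.9 = -51.7 → no gain ✓.
4 of the 6 constraints hold; not an equilibrium.

4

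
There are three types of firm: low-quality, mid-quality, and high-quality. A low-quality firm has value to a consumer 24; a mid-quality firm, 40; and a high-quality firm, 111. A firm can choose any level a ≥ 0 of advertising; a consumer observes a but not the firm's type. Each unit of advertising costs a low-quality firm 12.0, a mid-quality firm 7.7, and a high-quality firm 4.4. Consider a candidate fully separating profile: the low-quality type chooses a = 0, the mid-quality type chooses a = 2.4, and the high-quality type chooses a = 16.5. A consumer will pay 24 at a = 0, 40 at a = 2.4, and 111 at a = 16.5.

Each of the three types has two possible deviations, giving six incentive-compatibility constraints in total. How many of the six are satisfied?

Low-quality (own payoff 24): to a=2.4 gives 40 − 12.0×2.4 = 11.2 → no gain ✓; to a=16.5 gives 111 − 12.0×16.5 = -87 → no gain ✓.
Mid-quality (own payoff 40 − 7.7×2.4 = 21.52): to a=0 gives 24 → profitable ✗; to a=16.5 gives 111 − 7.7×16.5 = -16.05 → no gain ✓.
High-quality (own payoff 111 − 4.4×16.5 = 38.4): to a=0 gives 24 → no gain ✓; to a=2.4 gives 40 − 4.4×2.4 = 29.44 → no gain ✓.
5 of the 6 constraints hold; not an equilibrium.

5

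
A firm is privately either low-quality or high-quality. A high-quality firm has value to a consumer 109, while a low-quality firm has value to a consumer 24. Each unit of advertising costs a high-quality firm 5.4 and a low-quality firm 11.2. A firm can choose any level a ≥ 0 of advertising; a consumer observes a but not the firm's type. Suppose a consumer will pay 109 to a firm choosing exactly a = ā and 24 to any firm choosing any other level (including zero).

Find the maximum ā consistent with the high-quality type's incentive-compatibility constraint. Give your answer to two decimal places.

15.74

Choosing ā yields the high-quality type 109 − 5.4·ā; choosing zero yields 24.
The high-quality type is indifferent at 109 − 5.4·ā = 24, i.e. ā = (109 − 24) / 5.4 ≈ 15.74.
For any ā above 15.74 the high-quality type would rather pool at zero, so separation collapses.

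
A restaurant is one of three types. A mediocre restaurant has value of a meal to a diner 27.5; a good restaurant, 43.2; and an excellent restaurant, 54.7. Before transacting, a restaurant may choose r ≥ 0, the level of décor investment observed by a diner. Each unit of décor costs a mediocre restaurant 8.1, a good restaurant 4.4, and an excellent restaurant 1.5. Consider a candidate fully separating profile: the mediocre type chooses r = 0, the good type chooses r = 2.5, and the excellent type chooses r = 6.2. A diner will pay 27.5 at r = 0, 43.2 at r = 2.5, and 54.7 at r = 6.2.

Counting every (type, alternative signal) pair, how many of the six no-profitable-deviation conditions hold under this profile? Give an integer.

6

Mediocre (own payoff 27.5): to r=2.5 gives 43.2 − 8.1×2.5 = 22.95 → no gain ✓; to r=6.2 gives 54.7 − 8.1×6.2 = 4.48 → no gain ✓.
Good (own payoff 43.2 − 4.4×2.5 = 32.2): to r=0 gives 27.5 → no gain ✓; to r=6.2 gives 54.7 − 4.4×6.2 = 27.42 → no gain ✓.
Excellent (own payoff 54.7 − 1.5×6.2 = 45.4): to r=0 gives 27.5 → no gain ✓; to r=2.5 gives 43.2 − 1.5×2.5 = 39.45 → no gain ✓.
6 of the 6 constraints hold; this profile is a separating equilibrium.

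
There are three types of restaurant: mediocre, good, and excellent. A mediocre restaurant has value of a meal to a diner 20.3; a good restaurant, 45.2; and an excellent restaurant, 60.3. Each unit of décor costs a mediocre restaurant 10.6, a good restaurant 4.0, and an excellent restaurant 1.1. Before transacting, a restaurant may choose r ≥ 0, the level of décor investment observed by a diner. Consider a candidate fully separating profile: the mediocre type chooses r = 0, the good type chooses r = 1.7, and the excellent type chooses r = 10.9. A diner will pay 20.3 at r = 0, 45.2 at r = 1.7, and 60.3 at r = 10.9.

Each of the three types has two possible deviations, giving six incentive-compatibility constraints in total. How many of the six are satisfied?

Mediocre (own payoff 20.3): to r=1.7 gives 45.2 − 10.6×1.7 = 27.18 → profitable ✗; to r=10.9 gives 60.3 − 10.6×10.9 = -55.24 → no gain ✓.
Good (own payoff 45.2 − 4.0×1.7 = 38.4): to r=0 gives 20.3 → no gain ✓; to r=10.9 gives 60.3 − 4.0×10.9 = 16.7 → no gain ✓.
Excellent (own payoff 60.3 − 1.1×10.9 = 48.31): to r=0 gives 20.3 → no gain ✓; to r=1.7 gives 45.2 − 1.1×1.7 = 43.33 → no gain ✓.
5 of the 6 constraints hold; not an equilibrium.

5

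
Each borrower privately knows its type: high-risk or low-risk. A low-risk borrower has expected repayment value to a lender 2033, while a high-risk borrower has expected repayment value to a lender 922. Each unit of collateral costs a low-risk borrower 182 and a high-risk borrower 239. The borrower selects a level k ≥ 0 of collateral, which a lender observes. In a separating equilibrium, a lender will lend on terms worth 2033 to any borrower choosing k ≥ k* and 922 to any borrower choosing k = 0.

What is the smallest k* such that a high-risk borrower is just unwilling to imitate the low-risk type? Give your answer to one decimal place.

A high-risk borrower choosing k = 0 receives 922.
Imitating at k* instead would pay 2033 at cost 239·k*, netting 2033 − 239·k*.
Indifference: 922 = 2033 − 239·k*, so k* = (2033 − 922) / 239 ≈ 4.6.
This is the high-risk type's binding incentive-compatibility constraint; any k ≥ 4.6 sustains separation on that side.

4.6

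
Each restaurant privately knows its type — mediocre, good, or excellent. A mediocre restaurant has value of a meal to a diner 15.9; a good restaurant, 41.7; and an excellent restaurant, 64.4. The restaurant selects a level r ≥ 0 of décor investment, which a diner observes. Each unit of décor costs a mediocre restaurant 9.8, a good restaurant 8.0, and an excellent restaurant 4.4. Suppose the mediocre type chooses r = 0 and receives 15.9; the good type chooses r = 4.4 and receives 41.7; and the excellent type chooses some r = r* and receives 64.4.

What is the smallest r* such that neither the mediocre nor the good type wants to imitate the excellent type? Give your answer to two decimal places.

7.24

Mediocre type (on-path payoff 15.9) won't mimic when 15.9 ≥ 64.4 − 9.8·r*, i.e. r* ≥ 4.95.
Good type (on-path payoff 41.7 − 8.0×4.4 = 6.5) won't mimic when 6.5 ≥ 64.4 − 8.0·r*, i.e. r* ≥ 7.24.
Both must hold, so r* = max(4.95, 7.24) = 7.24. The good type's constraint binds.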